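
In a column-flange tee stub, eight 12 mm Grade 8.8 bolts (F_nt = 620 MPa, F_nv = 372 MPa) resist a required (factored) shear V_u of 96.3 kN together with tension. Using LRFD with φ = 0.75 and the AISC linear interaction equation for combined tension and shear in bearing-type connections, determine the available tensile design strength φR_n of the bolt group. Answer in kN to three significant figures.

386 kN

A_b = π·12²/4 = 113.1 mm²; f_rv = 96.3 × 1000 / (8 × 113.1) = 106.4 MPa.
F'_nt = 1.3 F_nt − (F_nt / φF_nv) f_rv = 1.3·620 − (620/(0.75·372))·106.4 = 569.5 MPa, capped at F_nt → F'_nt = 569.5 MPa.
R_n = F'_nt · A_b · n = 569.5 × 113.1 × 8 / 1000 = 515.3 kN.
Design strength φR_n = 0.75 × 515.3 = 386 kN.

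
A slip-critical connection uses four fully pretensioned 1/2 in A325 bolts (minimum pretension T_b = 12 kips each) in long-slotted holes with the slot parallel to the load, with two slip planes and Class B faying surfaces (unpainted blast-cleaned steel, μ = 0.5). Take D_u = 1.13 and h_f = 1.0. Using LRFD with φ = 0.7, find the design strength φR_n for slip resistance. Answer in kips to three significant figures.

38 kips

R_n = μ · D_u · h_f · T_b · n_s · n_b = 0.5 × 1.13 × 1.0 × 12 × 2 × 4 = 54.24 kips.
Design strength φR_n = 0.7 × 54.24 = 38 kips.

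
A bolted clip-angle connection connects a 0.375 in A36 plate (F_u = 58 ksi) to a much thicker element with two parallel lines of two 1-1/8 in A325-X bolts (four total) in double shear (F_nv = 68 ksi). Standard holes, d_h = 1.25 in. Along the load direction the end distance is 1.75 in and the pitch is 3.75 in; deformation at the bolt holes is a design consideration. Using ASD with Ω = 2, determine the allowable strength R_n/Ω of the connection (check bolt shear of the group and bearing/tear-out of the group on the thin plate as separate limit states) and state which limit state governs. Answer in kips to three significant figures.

Bolt shear: A_b = π·1.125²/4 = 0.994 in²; R_n = 68 × 0.994 × 4 × 2 = 540.7 kips → 540.7 / 2 = 270 kips.
Bearing (1.2 l_c t F_u ≤ 2.4 d t F_u): upper limit = 2.4·1.125·0.375·58 = 58.72 kips.
  Edge l_c = 1.75 − 1.25/2 = 1.125 → r_n = 29.36 kips; interior l_c = 3.75 − 1.25 = 2.5 → r_n = 58.72 kips.
  R_n,bearing = 2·29.36 + 2·58.72 = 176.2 kips → 176.2 / 2 = 88.1 kips.
Bearing governs: 88.1 kips.

88.1 kips (bearing governs)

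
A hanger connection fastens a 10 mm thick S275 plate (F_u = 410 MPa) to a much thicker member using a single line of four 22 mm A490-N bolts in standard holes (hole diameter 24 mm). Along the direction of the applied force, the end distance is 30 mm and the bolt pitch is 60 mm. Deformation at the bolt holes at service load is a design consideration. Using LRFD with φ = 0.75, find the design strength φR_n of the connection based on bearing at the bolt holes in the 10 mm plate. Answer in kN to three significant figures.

465 kN

Per bolt r_n = 1.2 l_c t F_u ≤ 2.4 d t F_u; upper limit = 2.4 × 22 × 10 × 410 / 1000 = 216.5 kN.
Edge bolt: l_c = 30 − 24/2 = 18 mm → 1.2 × 18 × 10 × 410 / 1000 = 88.56 → r_n = 88.56 kN.
Interior bolts: l_c = 60 − 24 = 36 mm → 1.2 × 36 × 10 × 410 / 1000 = 177.1 → r_n = 177.1 kN.
R_n = 1 × 88.56 + 3 × 177.1 = 619.9 kN.
Design strength φR_n = 0.75 × 619.9 = 465 kN.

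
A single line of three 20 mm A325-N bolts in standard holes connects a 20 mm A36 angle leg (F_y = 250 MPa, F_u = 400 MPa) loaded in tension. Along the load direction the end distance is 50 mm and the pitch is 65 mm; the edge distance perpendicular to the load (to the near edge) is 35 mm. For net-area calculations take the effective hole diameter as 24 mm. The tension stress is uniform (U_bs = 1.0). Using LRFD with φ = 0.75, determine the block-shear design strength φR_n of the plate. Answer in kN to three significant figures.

Shear plane L_v = 50 + 2·65 = 180 mm; A_gv = 180 × 20 = 3600 mm².
A_nv = (180 − 2.5·24) × 20 = 2400 mm².
A_nt = (35 − 0.5·24) × 20 = 460 mm².
0.6 F_u A_nv = 576 kN; 0.6 F_y A_gv = 540 kN → shear yielding governs the shear term.
R_n = 540 + 1.0 × 400 × 460 / 1000 = 724 kN.
Design strength φR_n = 0.75 × 724 = 543 kN.

543 kN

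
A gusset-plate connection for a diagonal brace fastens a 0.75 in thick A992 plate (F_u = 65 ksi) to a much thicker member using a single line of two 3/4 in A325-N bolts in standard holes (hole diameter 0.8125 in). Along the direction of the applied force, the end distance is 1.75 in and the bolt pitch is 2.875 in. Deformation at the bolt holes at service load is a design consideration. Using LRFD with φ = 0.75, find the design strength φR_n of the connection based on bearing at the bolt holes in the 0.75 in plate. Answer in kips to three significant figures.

125 kips

Per bolt r_n = 1.2 l_c t F_u ≤ 2.4 d t F_u; upper limit = 2.4 × 0.75 × 0.75 × 65 = 87.75 kips.
Edge bolt: l_c = 1.75 − 0.8125/2 = 1.344 in → 1.2 × 1.344 × 0.75 × 65 = 78.61 → r_n = 78.61 kips.
Interior bolts: l_c = 2.875 − 0.8125 = 2.062 in → 1.2 × 2.062 × 0.75 × 65 = 120.7 → r_n = 87.75 kips.
R_n = 1 × 78.61 + 1 × 87.75 = 166.4 kips.
Design strength φR_n = 0.75 × 166.4 = 125 kips.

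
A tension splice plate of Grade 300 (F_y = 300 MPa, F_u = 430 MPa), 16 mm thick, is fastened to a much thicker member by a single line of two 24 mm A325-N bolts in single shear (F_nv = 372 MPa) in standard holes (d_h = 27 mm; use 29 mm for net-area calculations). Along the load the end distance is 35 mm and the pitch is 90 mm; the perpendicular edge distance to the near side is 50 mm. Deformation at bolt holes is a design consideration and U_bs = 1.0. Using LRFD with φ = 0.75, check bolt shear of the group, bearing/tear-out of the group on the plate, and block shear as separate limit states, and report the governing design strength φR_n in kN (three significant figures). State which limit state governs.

252 kN (bolt shear governs)

Bolt shear: A_b = π·24²/4 = 452.4 mm²; R_n = 372 × 452.4 × 2 × 1 / 1000 = 336.6 kN → 0.75 × 336.6 = 252 kN.
Bearing: edge l_c = 21.5, r_n = 177.5 kN; interior l_c = 63, r_n = 396.3 kN; R_n = 177.5 + 1·396.3 = 573.8 kN → 430 kN.
Block shear: A_gv = 2000, A_nv = 1304, A_nt = 568 mm²; R_n = min(0.6F_uA_nv, 0.6F_yA_gv) + U_bs·F_u·A_nt = 580.7 kN → 436 kN.
Bolt shear governs: 252 kN.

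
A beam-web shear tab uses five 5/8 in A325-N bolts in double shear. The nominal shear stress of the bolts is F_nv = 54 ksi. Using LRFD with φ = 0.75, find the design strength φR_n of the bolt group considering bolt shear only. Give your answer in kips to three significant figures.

124 kips

A_b = π × 0.625² / 4 = 0.3068 in².
R_n = F_nv · A_b · n · n_s = 54 × 0.3068 × 5 × 2 = 165.7 kips.
Design strength φR_n = 0.75 × 165.7 = 124 kips.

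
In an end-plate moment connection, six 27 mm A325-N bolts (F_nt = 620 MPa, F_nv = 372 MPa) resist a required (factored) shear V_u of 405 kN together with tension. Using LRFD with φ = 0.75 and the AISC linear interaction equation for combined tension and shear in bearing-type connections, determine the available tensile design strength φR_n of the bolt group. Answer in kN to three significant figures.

A_b = π·27²/4 = 572.6 mm²; f_rv = 405 × 1000 / (6 × 572.6) = 117.9 MPa.
F'_nt = 1.3 F_nt − (F_nt / φF_nv) f_rv = 1.3·620 − (620/(0.75·372))·117.9 = 544 MPa, capped at F_nt → F'_nt = 544 MPa.
R_n = F'_nt · A_b · n = 544 × 572.6 × 6 / 1000 = 1869 kN.
Design strength φR_n = 0.75 × 1869 = 1400 kN.

1400 kN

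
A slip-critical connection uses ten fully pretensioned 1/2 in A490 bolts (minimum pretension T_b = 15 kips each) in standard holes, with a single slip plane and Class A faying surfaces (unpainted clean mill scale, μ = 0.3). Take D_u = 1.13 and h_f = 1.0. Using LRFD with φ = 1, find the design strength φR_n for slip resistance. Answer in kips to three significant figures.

50.8 kips

R_n = μ · D_u · h_f · T_b · n_s · n_b = 0.3 × 1.13 × 1.0 × 15 × 1 × 10 = 50.85 kips.
Design strength φR_n = 1 × 50.85 = 50.8 kips.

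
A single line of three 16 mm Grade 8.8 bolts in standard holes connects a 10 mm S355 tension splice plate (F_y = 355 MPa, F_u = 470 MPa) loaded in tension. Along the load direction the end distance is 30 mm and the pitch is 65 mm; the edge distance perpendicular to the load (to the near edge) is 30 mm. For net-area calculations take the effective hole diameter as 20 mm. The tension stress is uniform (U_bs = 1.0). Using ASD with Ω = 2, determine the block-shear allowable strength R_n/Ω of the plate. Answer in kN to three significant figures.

Shear plane L_v = 30 + 2·65 = 160 mm; A_gv = 160 × 10 = 1600 mm².
A_nv = (160 − 2.5·20) × 10 = 1100 mm².
A_nt = (30 − 0.5·20) × 10 = 200 mm².
0.6 F_u A_nv = 310.2 kN; 0.6 F_y A_gv = 340.8 kN → shear rupture governs the shear term.
R_n = 310.2 + 1.0 × 470 × 200 / 1000 = 404.2 kN.
Allowable strength R_n/Ω = 404.2 / 2 = 202 kN.

202 kN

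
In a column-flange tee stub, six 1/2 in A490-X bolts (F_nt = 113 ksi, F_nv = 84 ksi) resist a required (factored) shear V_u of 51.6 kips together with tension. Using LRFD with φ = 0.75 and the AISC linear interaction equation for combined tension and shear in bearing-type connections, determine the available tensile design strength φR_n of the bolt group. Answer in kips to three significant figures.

A_b = π·0.5²/4 = 0.1963 in²; f_rv = 51.6 / (6 × 0.1963) = 43.8 ksi.
F'_nt = 1.3 F_nt − (F_nt / φF_nv) f_rv = 1.3·113 − (113/(0.75·84))·43.8 = 68.34 ksi, capped at F_nt → F'_nt = 68.34 ksi.
R_n = F'_nt · A_b · n = 68.34 × 0.1963 × 6 = 80.51 kips.
Design strength φR_n = 0.75 × 80.51 = 60.4 kips.

60.4 kips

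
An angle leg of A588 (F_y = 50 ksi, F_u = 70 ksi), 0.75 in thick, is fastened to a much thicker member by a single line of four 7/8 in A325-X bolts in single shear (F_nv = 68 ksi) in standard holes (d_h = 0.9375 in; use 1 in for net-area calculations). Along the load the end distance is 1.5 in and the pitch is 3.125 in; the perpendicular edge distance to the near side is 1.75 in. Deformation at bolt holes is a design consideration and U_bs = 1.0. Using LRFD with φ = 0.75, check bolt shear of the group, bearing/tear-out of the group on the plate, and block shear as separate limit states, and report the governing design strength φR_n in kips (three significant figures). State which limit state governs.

Bolt shear: A_b = π·0.875²/4 = 0.6013 in²; R_n = 68 × 0.6013 × 4 × 1 = 163.6 kips → 0.75 × 163.6 = 123 kips.
Bearing: edge l_c = 1.031, r_n = 64.97 kips; interior l_c = 2.188, r_n = 110.3 kips; R_n = 64.97 + 3·110.3 = 395.7 kips → 297 kips.
Block shear: A_gv = 8.156, A_nv = 5.531, A_nt = 0.9375 in²; R_n = min(0.6F_uA_nv, 0.6F_yA_gv) + U_bs·F_u·A_nt = 297.9 kips → 223 kips.
Bolt shear governs: 123 kips.

123 kips (bolt shear governs)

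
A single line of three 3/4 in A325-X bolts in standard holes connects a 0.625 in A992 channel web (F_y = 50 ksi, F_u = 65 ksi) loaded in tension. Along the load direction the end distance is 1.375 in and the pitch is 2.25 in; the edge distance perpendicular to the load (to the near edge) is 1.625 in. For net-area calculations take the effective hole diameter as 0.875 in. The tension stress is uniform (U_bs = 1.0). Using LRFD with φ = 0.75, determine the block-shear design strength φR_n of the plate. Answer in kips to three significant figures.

104 kips

Shear plane L_v = 1.375 + 2·2.25 = 5.875 in; A_gv = 5.875 × 0.625 = 3.672 in².
A_nv = (5.875 − 2.5·0.875) × 0.625 = 2.305 in².
A_nt = (1.625 − 0.5·0.875) × 0.625 = 0.7422 in².
0.6 F_u A_nv = 89.88 kips; 0.6 F_y A_gv = 110.2 kips → shear rupture governs the shear term.
R_n = 89.88 + 1.0 × 65 × 0.7422 = 138.1 kips.
Design strength φR_n = 0.75 × 138.1 = 104 kips.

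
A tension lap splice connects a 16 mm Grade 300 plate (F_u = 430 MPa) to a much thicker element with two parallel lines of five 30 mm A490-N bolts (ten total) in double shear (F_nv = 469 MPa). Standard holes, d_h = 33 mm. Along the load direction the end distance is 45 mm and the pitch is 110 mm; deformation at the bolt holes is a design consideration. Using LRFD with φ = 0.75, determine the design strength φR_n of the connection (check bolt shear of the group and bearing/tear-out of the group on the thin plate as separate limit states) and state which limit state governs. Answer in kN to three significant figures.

3330 kN (bearing governs)

Bolt shear: A_b = π·30²/4 = 706.9 mm²; R_n = 469 × 706.9 × 10 × 2 / 1000 = 6630 kN → 0.75 × 6630 = 4970 kN.
Bearing (1.2 l_c t F_u ≤ 2.4 d t F_u): upper limit = 2.4·30·16·430 / 1000 = 495.4 kN.
  Edge l_c = 45 − 33/2 = 28.5 → r_n = 235.3 kN; interior l_c = 110 − 33 = 77 → r_n = 495.4 kN.
  R_n,bearing = 2·235.3 + 8·495.4 = 4433 kN → 0.75 × 4433 = 3330 kN.
Bearing governs: 3330 kN.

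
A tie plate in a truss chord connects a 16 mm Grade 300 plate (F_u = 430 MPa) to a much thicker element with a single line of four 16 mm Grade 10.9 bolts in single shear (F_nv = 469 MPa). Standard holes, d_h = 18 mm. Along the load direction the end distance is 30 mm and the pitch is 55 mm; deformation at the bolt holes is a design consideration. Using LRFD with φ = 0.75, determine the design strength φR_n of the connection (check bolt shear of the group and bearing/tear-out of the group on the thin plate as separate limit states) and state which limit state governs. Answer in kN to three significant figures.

Bolt shear: A_b = π·16²/4 = 201.1 mm²; R_n = 469 × 201.1 × 4 × 1 / 1000 = 377.2 kN → 0.75 × 377.2 = 283 kN.
Bearing (1.2 l_c t F_u ≤ 2.4 d t F_u): upper limit = 2.4·16·16·430 / 1000 = 264.2 kN.
  Edge l_c = 30 − 18/2 = 21 → r_n = 173.4 kN; interior l_c = 55 − 18 = 37 → r_n = 264.2 kN.
  R_n,bearing = 1·173.4 + 3·264.2 = 966 kN → 0.75 × 966 = 724 kN.
Bolt shear governs: 283 kN.

283 kN (bolt shear governs)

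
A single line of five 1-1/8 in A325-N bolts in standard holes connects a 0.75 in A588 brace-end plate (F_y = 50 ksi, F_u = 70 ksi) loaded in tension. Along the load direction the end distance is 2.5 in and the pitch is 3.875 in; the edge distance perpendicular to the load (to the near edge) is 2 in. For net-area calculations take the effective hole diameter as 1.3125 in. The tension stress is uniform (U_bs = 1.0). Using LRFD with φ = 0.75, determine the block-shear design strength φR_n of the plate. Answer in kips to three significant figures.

Shear plane L_v = 2.5 + 4·3.875 = 18 in; A_gv = 18 × 0.75 = 13.5 in².
A_nv = (18 − 4.5·1.3125) × 0.75 = 9.07 in².
A_nt = (2 − 0.5·1.3125) × 0.75 = 1.008 in².
0.6 F_u A_nv = 381 kips; 0.6 F_y A_gv = 405 kips → shear rupture governs the shear term.
R_n = 381 + 1.0 × 70 × 1.008 = 451.5 kips.
Design strength φR_n = 0.75 × 451.5 = 339 kips.

339 kips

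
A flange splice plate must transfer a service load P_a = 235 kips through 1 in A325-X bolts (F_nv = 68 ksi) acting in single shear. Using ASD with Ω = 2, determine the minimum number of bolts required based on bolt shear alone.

9 bolts

A_b = π·1²/4 = 0.7854 in².
Per-bolt allowable strength R_n/Ω = 68 × 0.7854 × 1 / 2 = 26.7 kips.
n ≥ 235 / 26.7 = 8.8 → use 9 bolts.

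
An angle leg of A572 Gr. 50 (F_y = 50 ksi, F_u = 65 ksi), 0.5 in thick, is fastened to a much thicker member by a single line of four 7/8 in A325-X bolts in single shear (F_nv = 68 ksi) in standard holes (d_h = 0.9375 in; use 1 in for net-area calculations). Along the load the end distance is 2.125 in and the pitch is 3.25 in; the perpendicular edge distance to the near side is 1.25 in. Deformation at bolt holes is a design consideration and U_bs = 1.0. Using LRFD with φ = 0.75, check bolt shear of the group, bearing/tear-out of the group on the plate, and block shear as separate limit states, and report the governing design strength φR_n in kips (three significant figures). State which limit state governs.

Bolt shear: A_b = π·0.875²/4 = 0.6013 in²; R_n = 68 × 0.6013 × 4 × 1 = 163.6 kips → 0.75 × 163.6 = 123 kips.
Bearing: edge l_c = 1.656, r_n = 64.59 kips; interior l_c = 2.312, r_n = 68.25 kips; R_n = 64.59 + 3·68.25 = 269.3 kips → 202 kips.
Block shear: A_gv = 5.938, A_nv = 4.188, A_nt = 0.375 in²; R_n = min(0.6F_uA_nv, 0.6F_yA_gv) + U_bs·F_u·A_nt = 187.7 kips → 141 kips.
Bolt shear governs: 123 kips.

123 kips (bolt shear governs)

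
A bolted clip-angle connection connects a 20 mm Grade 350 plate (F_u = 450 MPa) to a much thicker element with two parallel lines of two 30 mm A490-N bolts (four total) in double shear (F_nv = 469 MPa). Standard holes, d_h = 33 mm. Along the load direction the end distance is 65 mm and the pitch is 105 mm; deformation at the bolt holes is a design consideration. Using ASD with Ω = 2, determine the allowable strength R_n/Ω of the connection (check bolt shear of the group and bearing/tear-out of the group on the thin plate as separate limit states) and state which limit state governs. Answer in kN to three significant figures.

1170 kN (bearing governs)

Bolt shear: A_b = π·30²/4 = 706.9 mm²; R_n = 469 × 706.9 × 4 × 2 / 1000 = 2652 kN → 2652 / 2 = 1330 kN.
Bearing (1.2 l_c t F_u ≤ 2.4 d t F_u): upper limit = 2.4·30·20·450 / 1000 = 648 kN.
  Edge l_c = 65 − 33/2 = 48.5 → r_n = 523.8 kN; interior l_c = 105 − 33 = 72 → r_n = 648 kN.
  R_n,bearing = 2·523.8 + 2·648 = 2344 kN → 2344 / 2 = 1170 kN.
Bearing governs: 1170 kN.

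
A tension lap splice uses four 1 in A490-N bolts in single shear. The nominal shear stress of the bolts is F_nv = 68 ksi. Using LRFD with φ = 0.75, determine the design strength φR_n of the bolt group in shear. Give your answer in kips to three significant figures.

160 kips

A_b = π × 1² / 4 = 0.7854 in².
R_n = F_nv · A_b · n · n_s = 68 × 0.7854 × 4 × 1 = 213.6 kips.
Design strength φR_n = 0.75 × 213.6 = 160 kips.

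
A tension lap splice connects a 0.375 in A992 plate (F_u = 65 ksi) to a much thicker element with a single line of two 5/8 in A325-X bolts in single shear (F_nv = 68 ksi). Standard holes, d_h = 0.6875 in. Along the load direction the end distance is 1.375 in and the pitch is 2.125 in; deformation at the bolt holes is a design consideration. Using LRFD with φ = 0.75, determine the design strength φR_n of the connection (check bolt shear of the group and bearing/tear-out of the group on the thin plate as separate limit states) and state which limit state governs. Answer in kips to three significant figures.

Bolt shear: A_b = π·0.625²/4 = 0.3068 in²; R_n = 68 × 0.3068 × 2 × 1 = 41.72 kips → 0.75 × 41.72 = 31.3 kips.
Bearing (1.2 l_c t F_u ≤ 2.4 d t F_u): upper limit = 2.4·0.625·0.375·65 = 36.56 kips.
  Edge l_c = 1.375 − 0.6875/2 = 1.031 → r_n = 30.16 kips; interior l_c = 2.125 − 0.6875 = 1.438 → r_n = 36.56 kips.
  R_n,bearing = 1·30.16 + 1·36.56 = 66.73 kips → 0.75 × 66.73 = 50 kips.
Bolt shear governs: 31.3 kips.

31.3 kips (bolt shear governs)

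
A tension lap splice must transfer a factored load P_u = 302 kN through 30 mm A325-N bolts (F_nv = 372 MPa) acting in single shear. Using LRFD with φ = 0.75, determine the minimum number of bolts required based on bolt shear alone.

A_b = π·30²/4 = 706.9 mm².
Per-bolt design strength φR_n = 0.75 × 372 × 706.9 × 1 / 1000 = 197.2 kN.
n ≥ 302 / 197.2 = 1.531 → use 2 bolts.

2 bolts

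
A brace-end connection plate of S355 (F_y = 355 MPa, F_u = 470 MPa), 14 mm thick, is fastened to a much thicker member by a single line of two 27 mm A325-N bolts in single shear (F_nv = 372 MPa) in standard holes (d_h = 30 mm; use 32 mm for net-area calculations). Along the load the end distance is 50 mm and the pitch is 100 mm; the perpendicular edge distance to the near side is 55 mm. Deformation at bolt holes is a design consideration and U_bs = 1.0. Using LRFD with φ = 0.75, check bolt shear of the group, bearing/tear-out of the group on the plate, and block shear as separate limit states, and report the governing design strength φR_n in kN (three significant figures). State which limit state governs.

Bolt shear: A_b = π·27²/4 = 572.6 mm²; R_n = 372 × 572.6 × 2 × 1 / 1000 = 426 kN → 0.75 × 426 = 319 kN.
Bearing: edge l_c = 35, r_n = 276.4 kN; interior l_c = 70, r_n = 426.4 kN; R_n = 276.4 + 1·426.4 = 702.7 kN → 527 kN.
Block shear: A_gv = 2100, A_nv = 1428, A_nt = 546 mm²; R_n = min(0.6F_uA_nv, 0.6F_yA_gv) + U_bs·F_u·A_nt = 659.3 kN → 494 kN.
Bolt shear governs: 319 kN.

319 kN (bolt shear governs)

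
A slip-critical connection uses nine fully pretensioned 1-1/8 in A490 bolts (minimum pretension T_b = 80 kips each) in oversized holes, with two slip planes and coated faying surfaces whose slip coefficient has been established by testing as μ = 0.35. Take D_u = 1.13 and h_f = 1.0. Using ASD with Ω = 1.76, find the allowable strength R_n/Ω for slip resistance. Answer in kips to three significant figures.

324 kips

R_n = μ · D_u · h_f · T_b · n_s · n_b = 0.35 × 1.13 × 1.0 × 80 × 2 × 9 = 569.5 kips.
Allowable strength R_n/Ω = 569.5 / 1.76 = 324 kips.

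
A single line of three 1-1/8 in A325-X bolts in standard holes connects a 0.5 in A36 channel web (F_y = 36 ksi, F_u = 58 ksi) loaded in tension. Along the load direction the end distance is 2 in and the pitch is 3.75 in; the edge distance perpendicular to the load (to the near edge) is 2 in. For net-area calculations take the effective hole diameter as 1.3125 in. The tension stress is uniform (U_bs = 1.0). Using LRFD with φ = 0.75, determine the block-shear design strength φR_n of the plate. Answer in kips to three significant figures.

106 kips

Shear plane L_v = 2 + 2·3.75 = 9.5 in; A_gv = 9.5 × 0.5 = 4.75 in².
A_nv = (9.5 − 2.5·1.3125) × 0.5 = 3.109 in².
A_nt = (2 − 0.5·1.3125) × 0.5 = 0.6719 in².
0.6 F_u A_nv = 108.2 kips; 0.6 F_y A_gv = 102.6 kips → shear yielding governs the shear term.
R_n = 102.6 + 1.0 × 58 × 0.6719 = 141.6 kips.
Design strength φR_n = 0.75 × 141.6 = 106 kips.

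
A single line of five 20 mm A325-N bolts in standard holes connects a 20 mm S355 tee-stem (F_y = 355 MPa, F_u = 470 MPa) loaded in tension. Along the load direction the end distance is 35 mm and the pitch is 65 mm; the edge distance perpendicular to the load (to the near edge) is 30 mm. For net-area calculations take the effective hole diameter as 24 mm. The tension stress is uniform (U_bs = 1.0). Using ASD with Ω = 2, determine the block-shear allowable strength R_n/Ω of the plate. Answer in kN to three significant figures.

Shear plane L_v = 35 + 4·65 = 295 mm; A_gv = 295 × 20 = 5900 mm².
A_nv = (295 − 4.5·24) × 20 = 3740 mm².
A_nt = (30 − 0.5·24) × 20 = 360 mm².
0.6 F_u A_nv = 1055 kN; 0.6 F_y A_gv = 1257 kN → shear rupture governs the shear term.
R_n = 1055 + 1.0 × 470 × 360 / 1000 = 1224 kN.
Allowable strength R_n/Ω = 1224 / 2 = 612 kN.

612 kN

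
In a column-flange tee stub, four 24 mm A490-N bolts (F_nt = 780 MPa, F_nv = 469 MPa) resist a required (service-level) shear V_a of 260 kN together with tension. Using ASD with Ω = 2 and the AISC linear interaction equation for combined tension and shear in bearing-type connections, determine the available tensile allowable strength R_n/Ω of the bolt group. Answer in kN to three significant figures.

485 kN

A_b = π·24²/4 = 452.4 mm²; f_rv = 260 × 1000 / (4 × 452.4) = 143.7 MPa.
F'_nt = 1.3 F_nt − (Ω F_nt / F_nv) f_rv = 1.3·780 − (2·780/469)·143.7 = 536.1 MPa, capped at F_nt → F'_nt = 536.1 MPa.
R_n = F'_nt · A_b · n = 536.1 × 452.4 × 4 / 1000 = 970.1 kN.
Allowable strength R_n/Ω = 970.1 / 2 = 485 kN.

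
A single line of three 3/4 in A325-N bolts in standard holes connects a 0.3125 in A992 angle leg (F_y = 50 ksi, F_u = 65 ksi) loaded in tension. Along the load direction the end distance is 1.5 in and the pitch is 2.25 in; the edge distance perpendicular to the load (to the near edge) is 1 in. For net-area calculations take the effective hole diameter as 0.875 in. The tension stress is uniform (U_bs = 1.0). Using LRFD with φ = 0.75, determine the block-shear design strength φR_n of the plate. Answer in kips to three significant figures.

43.4 kips

Shear plane L_v = 1.5 + 2·2.25 = 6 in; A_gv = 6 × 0.3125 = 1.875 in².
A_nv = (6 − 2.5·0.875) × 0.3125 = 1.191 in².
A_nt = (1 − 0.5·0.875) × 0.3125 = 0.1758 in².
0.6 F_u A_nv = 46.46 kips; 0.6 F_y A_gv = 56.25 kips → shear rupture governs the shear term.
R_n = 46.46 + 1.0 × 65 × 0.1758 = 57.89 kips.
Design strength φR_n = 0.75 × 57.89 = 43.4 kips.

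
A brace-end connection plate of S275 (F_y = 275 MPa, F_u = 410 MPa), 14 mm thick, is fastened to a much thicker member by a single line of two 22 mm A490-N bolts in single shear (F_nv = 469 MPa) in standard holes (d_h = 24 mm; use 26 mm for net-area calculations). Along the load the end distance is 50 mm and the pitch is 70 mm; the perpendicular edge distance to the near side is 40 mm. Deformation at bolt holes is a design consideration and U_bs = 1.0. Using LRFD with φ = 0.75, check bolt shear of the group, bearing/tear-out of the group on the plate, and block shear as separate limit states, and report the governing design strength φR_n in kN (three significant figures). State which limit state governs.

267 kN (bolt shear governs)

Bolt shear: A_b = π·22²/4 = 380.1 mm²; R_n = 469 × 380.1 × 2 × 1 / 1000 = 356.6 kN → 0.75 × 356.6 = 267 kN.
Bearing: edge l_c = 38, r_n = 261.7 kN; interior l_c = 46, r_n = 303.1 kN; R_n = 261.7 + 1·303.1 = 564.8 kN → 424 kN.
Block shear: A_gv = 1680, A_nv = 1134, A_nt = 378 mm²; R_n = min(0.6F_uA_nv, 0.6F_yA_gv) + U_bs·F_u·A_nt = 432.2 kN → 324 kN.
Bolt shear governs: 267 kN.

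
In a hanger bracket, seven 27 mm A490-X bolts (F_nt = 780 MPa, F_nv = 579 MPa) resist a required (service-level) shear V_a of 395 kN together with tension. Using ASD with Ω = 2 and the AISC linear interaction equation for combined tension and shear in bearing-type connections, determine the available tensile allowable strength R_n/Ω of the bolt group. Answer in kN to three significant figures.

1500 kN

A_b = π·27²/4 = 572.6 mm²; f_rv = 395 × 1000 / (7 × 572.6) = 98.56 MPa.
F'_nt = 1.3 F_nt − (Ω F_nt / F_nv) f_rv = 1.3·780 − (2·780/579)·98.56 = 748.5 MPa, capped at F_nt → F'_nt = 748.5 MPa.
R_n = F'_nt · A_b · n = 748.5 × 572.6 × 7 / 1000 = 3000 kN.
Allowable strength R_n/Ω = 3000 / 2 = 1500 kN.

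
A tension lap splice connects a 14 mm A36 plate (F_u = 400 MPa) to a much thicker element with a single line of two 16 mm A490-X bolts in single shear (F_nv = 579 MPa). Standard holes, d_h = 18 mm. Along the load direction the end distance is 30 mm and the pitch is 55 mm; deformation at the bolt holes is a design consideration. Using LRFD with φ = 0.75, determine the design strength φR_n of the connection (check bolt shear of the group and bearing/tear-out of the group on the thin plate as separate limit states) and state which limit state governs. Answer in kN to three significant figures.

Bolt shear: A_b = π·16²/4 = 201.1 mm²; R_n = 579 × 201.1 × 2 × 1 / 1000 = 232.8 kN → 0.75 × 232.8 = 175 kN.
Bearing (1.2 l_c t F_u ≤ 2.4 d t F_u): upper limit = 2.4·16·14·400 / 1000 = 215 kN.
  Edge l_c = 30 − 18/2 = 21 → r_n = 141.1 kN; interior l_c = 55 − 18 = 37 → r_n = 215 kN.
  R_n,bearing = 1·141.1 + 1·215 = 356.2 kN → 0.75 × 356.2 = 267 kN.
Bolt shear governs: 175 kN.

175 kN (bolt shear governs)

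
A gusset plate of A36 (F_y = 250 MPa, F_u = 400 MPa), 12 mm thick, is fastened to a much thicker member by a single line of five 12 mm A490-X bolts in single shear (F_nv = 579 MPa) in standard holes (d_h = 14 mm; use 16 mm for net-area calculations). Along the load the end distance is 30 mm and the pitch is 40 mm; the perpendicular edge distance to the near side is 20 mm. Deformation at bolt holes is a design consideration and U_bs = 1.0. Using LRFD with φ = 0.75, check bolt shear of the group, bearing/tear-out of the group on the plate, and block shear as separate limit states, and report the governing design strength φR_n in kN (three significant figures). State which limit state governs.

246 kN (bolt shear governs)

Bolt shear: A_b = π·12²/4 = 113.1 mm²; R_n = 579 × 113.1 × 5 × 1 / 1000 = 327.4 kN → 0.75 × 327.4 = 246 kN.
Bearing: edge l_c = 23, r_n = 132.5 kN; interior l_c = 26, r_n = 138.2 kN; R_n = 132.5 + 4·138.2 = 685.4 kN → 514 kN.
Block shear: A_gv = 2280, A_nv = 1416, A_nt = 144 mm²; R_n = min(0.6F_uA_nv, 0.6F_yA_gv) + U_bs·F_u·A_nt = 397.4 kN → 298 kN.
Bolt shear governs: 246 kN.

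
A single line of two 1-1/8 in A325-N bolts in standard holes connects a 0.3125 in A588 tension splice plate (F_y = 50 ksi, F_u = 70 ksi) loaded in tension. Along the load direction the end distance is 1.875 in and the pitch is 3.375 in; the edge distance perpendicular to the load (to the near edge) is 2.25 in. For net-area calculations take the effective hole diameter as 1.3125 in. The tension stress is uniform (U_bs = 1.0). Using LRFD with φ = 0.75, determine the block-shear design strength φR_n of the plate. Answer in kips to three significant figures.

Shear plane L_v = 1.875 + 1·3.375 = 5.25 in; A_gv = 5.25 × 0.3125 = 1.641 in².
A_nv = (5.25 − 1.5·1.3125) × 0.3125 = 1.025 in².
A_nt = (2.25 − 0.5·1.3125) × 0.3125 = 0.498 in².
0.6 F_u A_nv = 43.07 kips; 0.6 F_y A_gv = 49.22 kips → shear rupture governs the shear term.
R_n = 43.07 + 1.0 × 70 × 0.498 = 77.93 kips.
Design strength φR_n = 0.75 × 77.93 = 58.4 kips.

58.4 kips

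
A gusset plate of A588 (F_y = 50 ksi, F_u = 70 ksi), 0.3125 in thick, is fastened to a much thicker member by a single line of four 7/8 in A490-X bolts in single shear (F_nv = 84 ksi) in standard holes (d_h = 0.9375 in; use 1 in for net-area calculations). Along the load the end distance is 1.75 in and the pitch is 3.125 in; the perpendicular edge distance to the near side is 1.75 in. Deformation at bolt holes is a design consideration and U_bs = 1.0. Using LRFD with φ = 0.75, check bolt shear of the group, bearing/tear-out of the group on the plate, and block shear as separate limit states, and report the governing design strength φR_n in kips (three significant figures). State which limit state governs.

95.6 kips (block shear governs)

Bolt shear: A_b = π·0.875²/4 = 0.6013 in²; R_n = 84 × 0.6013 × 4 × 1 = 202 kips → 0.75 × 202 = 152 kips.
Bearing: edge l_c = 1.281, r_n = 33.63 kips; interior l_c = 2.188, r_n = 45.94 kips; R_n = 33.63 + 3·45.94 = 171.4 kips → 129 kips.
Block shear: A_gv = 3.477, A_nv = 2.383, A_nt = 0.3906 in²; R_n = min(0.6F_uA_nv, 0.6F_yA_gv) + U_bs·F_u·A_nt = 127.4 kips → 95.6 kips.
Block shear governs: 95.6 kips.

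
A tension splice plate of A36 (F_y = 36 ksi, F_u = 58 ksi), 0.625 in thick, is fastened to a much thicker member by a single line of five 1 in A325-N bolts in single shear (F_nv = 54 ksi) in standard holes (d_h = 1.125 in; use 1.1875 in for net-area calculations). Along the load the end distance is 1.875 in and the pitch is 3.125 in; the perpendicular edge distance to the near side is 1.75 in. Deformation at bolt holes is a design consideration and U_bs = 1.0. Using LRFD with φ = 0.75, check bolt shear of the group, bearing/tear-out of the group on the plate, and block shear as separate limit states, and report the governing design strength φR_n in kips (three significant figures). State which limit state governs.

159 kips (bolt shear governs)

Bolt shear: A_b = π·1²/4 = 0.7854 in²; R_n = 54 × 0.7854 × 5 × 1 = 212.1 kips → 0.75 × 212.1 = 159 kips.
Bearing: edge l_c = 1.312, r_n = 57.09 kips; interior l_c = 2, r_n = 87 kips; R_n = 57.09 + 4·87 = 405.1 kips → 304 kips.
Block shear: A_gv = 8.984, A_nv = 5.645, A_nt = 0.7227 in²; R_n = min(0.6F_uA_nv, 0.6F_yA_gv) + U_bs·F_u·A_nt = 236 kips → 177 kips.
Bolt shear governs: 159 kips.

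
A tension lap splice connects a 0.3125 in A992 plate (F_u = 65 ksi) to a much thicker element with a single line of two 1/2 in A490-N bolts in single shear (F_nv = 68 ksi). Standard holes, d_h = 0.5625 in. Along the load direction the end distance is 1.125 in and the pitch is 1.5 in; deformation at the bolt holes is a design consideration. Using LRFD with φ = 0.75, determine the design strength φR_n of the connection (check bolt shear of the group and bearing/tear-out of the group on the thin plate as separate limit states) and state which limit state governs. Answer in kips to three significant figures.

20 kips (bolt shear governs)

Bolt shear: A_b = π·0.5²/4 = 0.1963 in²; R_n = 68 × 0.1963 × 2 × 1 = 26.7 kips → 0.75 × 26.7 = 20 kips.
Bearing (1.2 l_c t F_u ≤ 2.4 d t F_u): upper limit = 2.4·0.5·0.3125·65 = 24.38 kips.
  Edge l_c = 1.125 − 0.5625/2 = 0.8438 → r_n = 20.57 kips; interior l_c = 1.5 − 0.5625 = 0.9375 → r_n = 22.85 kips.
  R_n,bearing = 1·20.57 + 1·22.85 = 43.42 kips → 0.75 × 43.42 = 32.6 kips.
Bolt shear governs: 20 kips.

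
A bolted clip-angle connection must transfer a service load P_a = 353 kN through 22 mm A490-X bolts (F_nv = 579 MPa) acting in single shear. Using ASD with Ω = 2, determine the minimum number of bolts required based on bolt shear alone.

4 bolts

A_b = π·22²/4 = 380.1 mm².
Per-bolt allowable strength R_n/Ω = 579 × 380.1 × 1 / 1000 / 2 = 110 kN.
n ≥ 353 / 110 = 3.208 → use 4 bolts.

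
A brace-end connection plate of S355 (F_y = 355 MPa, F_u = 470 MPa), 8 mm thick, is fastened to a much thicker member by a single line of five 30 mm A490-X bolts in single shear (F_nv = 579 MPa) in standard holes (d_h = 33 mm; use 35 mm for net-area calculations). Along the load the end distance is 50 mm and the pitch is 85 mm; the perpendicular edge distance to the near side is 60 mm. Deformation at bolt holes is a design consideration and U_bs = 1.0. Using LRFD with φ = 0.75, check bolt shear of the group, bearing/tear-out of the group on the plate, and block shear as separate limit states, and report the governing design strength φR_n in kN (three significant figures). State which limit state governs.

513 kN (block shear governs)

Bolt shear: A_b = π·30²/4 = 706.9 mm²; R_n = 579 × 706.9 × 5 × 1 / 1000 = 2046 kN → 0.75 × 2046 = 1530 kN.
Bearing: edge l_c = 33.5, r_n = 151.2 kN; interior l_c = 52, r_n = 234.6 kN; R_n = 151.2 + 4·234.6 = 1090 kN → 817 kN.
Block shear: A_gv = 3120, A_nv = 1860, A_nt = 340 mm²; R_n = min(0.6F_uA_nv, 0.6F_yA_gv) + U_bs·F_u·A_nt = 684.3 kN → 513 kN.
Block shear governs: 513 kN.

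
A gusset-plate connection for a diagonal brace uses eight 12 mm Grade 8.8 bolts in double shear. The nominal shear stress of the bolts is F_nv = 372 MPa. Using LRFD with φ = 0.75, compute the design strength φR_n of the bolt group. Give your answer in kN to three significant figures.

A_b = π × 12² / 4 = 113.1 mm².
R_n = F_nv · A_b · n · n_s = 372 × 113.1 × 8 × 2 / 1000 = 673.2 kN.
Design strength φR_n = 0.75 × 673.2 = 505 kN.

505 kN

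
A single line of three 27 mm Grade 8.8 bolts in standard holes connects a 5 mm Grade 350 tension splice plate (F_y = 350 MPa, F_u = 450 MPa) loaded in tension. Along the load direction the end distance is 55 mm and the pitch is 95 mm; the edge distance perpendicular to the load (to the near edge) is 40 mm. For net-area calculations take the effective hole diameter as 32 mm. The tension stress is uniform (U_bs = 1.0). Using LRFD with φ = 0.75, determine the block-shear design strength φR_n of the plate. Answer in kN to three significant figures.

208 kN

Shear plane L_v = 55 + 2·95 = 245 mm; A_gv = 245 × 5 = 1225 mm².
A_nv = (245 − 2.5·32) × 5 = 825 mm².
A_nt = (40 − 0.5·32) × 5 = 120 mm².
0.6 F_u A_nv = 222.8 kN; 0.6 F_y A_gv = 257.2 kN → shear rupture governs the shear term.
R_n = 222.8 + 1.0 × 450 × 120 / 1000 = 276.8 kN.
Design strength φR_n = 0.75 × 276.8 = 208 kN.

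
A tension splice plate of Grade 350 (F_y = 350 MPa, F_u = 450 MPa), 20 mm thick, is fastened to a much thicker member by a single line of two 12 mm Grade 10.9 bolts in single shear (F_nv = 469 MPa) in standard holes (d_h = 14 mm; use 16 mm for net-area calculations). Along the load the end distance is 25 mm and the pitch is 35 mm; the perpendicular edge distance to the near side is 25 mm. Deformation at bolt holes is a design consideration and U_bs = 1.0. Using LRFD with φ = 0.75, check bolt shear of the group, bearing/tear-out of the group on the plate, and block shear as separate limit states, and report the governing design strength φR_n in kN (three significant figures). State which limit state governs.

79.6 kN (bolt shear governs)

Bolt shear: A_b = π·12²/4 = 113.1 mm²; R_n = 469 × 113.1 × 2 × 1 / 1000 = 106.1 kN → 0.75 × 106.1 = 79.6 kN.
Bearing: edge l_c = 18, r_n = 194.4 kN; interior l_c = 21, r_n = 226.8 kN; R_n = 194.4 + 1·226.8 = 421.2 kN → 316 kN.
Block shear: A_gv = 1200, A_nv = 720, A_nt = 340 mm²; R_n = min(0.6F_uA_nv, 0.6F_yA_gv) + U_bs·F_u·A_nt = 347.4 kN → 261 kN.
Bolt shear governs: 79.6 kN.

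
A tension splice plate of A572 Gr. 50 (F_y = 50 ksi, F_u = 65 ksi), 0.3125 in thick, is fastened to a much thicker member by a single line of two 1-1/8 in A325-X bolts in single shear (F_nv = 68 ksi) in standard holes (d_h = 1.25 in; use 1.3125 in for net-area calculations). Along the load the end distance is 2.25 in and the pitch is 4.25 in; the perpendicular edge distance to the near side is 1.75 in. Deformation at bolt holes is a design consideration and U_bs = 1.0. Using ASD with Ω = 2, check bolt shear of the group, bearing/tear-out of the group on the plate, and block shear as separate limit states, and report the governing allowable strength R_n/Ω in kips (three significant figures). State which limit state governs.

Bolt shear: A_b = π·1.125²/4 = 0.994 in²; R_n = 68 × 0.994 × 2 × 1 = 135.2 kips → 135.2 / 2 = 67.6 kips.
Bearing: edge l_c = 1.625, r_n = 39.61 kips; interior l_c = 3, r_n = 54.84 kips; R_n = 39.61 + 1·54.84 = 94.45 kips → 47.2 kips.
Block shear: A_gv = 2.031, A_nv = 1.416, A_nt = 0.3418 in²; R_n = min(0.6F_uA_nv, 0.6F_yA_gv) + U_bs·F_u·A_nt = 77.44 kips → 38.7 kips.
Block shear governs: 38.7 kips.

38.7 kips (block shear governs)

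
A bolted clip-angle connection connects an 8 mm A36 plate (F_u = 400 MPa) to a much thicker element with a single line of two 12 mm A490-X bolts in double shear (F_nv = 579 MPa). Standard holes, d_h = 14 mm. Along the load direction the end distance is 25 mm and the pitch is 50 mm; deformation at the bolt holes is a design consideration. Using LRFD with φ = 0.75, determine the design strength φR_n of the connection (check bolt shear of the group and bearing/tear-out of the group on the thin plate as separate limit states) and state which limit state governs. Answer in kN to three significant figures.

Bolt shear: A_b = π·12²/4 = 113.1 mm²; R_n = 579 × 113.1 × 2 × 2 / 1000 = 261.9 kN → 0.75 × 261.9 = 196 kN.
Bearing (1.2 l_c t F_u ≤ 2.4 d t F_u): upper limit = 2.4·12·8·400 / 1000 = 92.16 kN.
  Edge l_c = 25 − 14/2 = 18 → r_n = 69.12 kN; interior l_c = 50 − 14 = 36 → r_n = 92.16 kN.
  R_n,bearing = 1·69.12 + 1·92.16 = 161.3 kN → 0.75 × 161.3 = 121 kN.
Bearing governs: 121 kN.

121 kN (bearing governs)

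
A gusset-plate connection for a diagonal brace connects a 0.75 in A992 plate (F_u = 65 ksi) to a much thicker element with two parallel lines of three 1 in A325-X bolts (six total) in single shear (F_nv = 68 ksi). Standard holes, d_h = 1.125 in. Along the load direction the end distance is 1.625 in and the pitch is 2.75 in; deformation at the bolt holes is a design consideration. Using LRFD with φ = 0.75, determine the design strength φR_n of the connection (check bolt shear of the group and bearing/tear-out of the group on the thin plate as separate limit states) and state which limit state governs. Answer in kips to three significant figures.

240 kips (bolt shear governs)

Bolt shear: A_b = π·1²/4 = 0.7854 in²; R_n = 68 × 0.7854 × 6 × 1 = 320.4 kips → 0.75 × 320.4 = 240 kips.
Bearing (1.2 l_c t F_u ≤ 2.4 d t F_u): upper limit = 2.4·1·0.75·65 = 117 kips.
  Edge l_c = 1.625 − 1.125/2 = 1.062 → r_n = 62.16 kips; interior l_c = 2.75 − 1.125 = 1.625 → r_n = 95.06 kips.
  R_n,bearing = 2·62.16 + 4·95.06 = 504.6 kips → 0.75 × 504.6 = 378 kips.
Bolt shear governs: 240 kips.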